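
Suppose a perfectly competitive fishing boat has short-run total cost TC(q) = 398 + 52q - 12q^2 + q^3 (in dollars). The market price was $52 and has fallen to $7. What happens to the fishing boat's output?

AVC = 52 - 12q + q^2, minimized at q = 6 where min AVC = $16. MC = 52 - 24q + 3q^2.
With P = $52 above the shutdown price, P = MC gives q = 8.
At P = $7 < min AVC = $16, price no longer covers variable cost at any output, so the firm shuts down: q = 0.

Output falls from 8 to 0 (the firm shuts down)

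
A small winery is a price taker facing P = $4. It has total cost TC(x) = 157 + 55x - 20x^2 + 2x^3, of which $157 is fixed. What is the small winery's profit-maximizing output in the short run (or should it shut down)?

Shut down

Strip out fixed cost: VC = 55x - 20x^2 + 2x^3. Then AVC = 55 - 20x + 2x^2 and MC = 55 - 40x + 6x^2.
The AVC parabola has its vertex at x = 20/4 = 5, where AVC = 55 - 20·5 + 2·5^2 = $5.
With P < min AVC ($4 < $5), every unit sold adds to the loss.
Best response: produce nothing and absorb the $157 fixed cost.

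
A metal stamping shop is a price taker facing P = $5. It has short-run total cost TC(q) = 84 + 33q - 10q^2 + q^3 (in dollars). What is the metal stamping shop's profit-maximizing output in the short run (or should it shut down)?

Strip out fixed cost: VC = 33q - 10q^2 + q^3. Then AVC = 33 - 10q + q^2 and MC = 33 - 20q + 3q^2.
AVC hits its minimum where MC = AVC, at q = 5, giving min AVC = 33 - 10·5 + 5^2 = $8.
Since P = $5 < min AVC = $8, price fails to cover variable cost at any output.
Best response: produce nothing and absorb the $84 fixed cost.

Shut down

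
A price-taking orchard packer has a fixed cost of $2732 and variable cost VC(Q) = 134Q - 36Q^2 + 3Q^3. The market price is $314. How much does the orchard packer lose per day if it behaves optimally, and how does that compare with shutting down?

Profit = -$332 at Q = 10

AVC = 134 - 36Q + 3Q^2 has its minimum $26 at Q = 6; price $314 clears that bar, so the firm operates.
With MC = 134 - 72Q + 9Q^2, P = MC on the upward-sloping part at Q* = 10.
TR = 314·10 = 3140. TC = 2732 + 740 = 3472. Profit = 3140 − 3472 = -$332.
Shutting down would mean losing the fixed cost of $2732, so operating at a loss of $332 is better by $2400.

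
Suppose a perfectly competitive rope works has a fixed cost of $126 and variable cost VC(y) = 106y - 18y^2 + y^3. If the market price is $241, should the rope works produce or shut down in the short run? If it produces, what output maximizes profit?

Strip out fixed cost: VC = 106y - 18y^2 + y^3. Then AVC = 106 - 18y + y^2 and MC = 106 - 36y + 3y^2.
AVC is minimized where dAVC/dy = -18 + 2y = 0, at y = 9; min AVC = 106 - 18·9 + 9^2 = $25.
Because $241 ≥ $25, revenue can cover variable cost; the firm operates.
P = MC gives -135 - 36y + 3y^2 = 0, with roots -3 and 15. Take the larger (rising MC): y* = 15.
Check: AVC at y = 15 is $61 ≤ P, so revenue covers variable cost.
Profit = P·y − TC = 241·15 − 1041 = $2574.

Produce at y = 15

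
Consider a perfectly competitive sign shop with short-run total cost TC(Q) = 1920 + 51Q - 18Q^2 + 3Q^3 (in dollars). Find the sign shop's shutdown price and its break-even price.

AVC = 51 - 18Q + 3Q^2; minimized at Q = 3, giving min AVC = $24. That is the shutdown price.
ATC = 1920/Q + 51 - 18Q + 3Q^2. Setting dATC/dQ = −1920/Q^2 − 18 + 6Q = 0 gives Q = 8 (since 6·8^3 − 18·8^2 = 1920).
min ATC = 1920/8 + 51 − 18·8 + 3·8^2 = $339. That is the break-even price.
For $24 ≤ P < $339 the firm produces at a loss; below $24 it shuts down.

Shutdown price = $24; break-even price = $339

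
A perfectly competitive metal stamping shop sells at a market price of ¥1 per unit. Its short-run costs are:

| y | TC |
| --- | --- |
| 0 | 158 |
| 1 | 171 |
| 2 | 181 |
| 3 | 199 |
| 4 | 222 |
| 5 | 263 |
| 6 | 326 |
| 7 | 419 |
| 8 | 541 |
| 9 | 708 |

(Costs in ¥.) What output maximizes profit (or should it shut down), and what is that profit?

y = 0 (shut down); profit = -¥158

Tabulate TR − TC: y=0: -158; y=1: -170; y=2: -179; y=3: -196; y=4: -218; y=5: -258; y=6: -320; y=7: -412; y=8: -533; y=9: -699.
Profit is highest at y = 0. Equivalently, the lowest AVC in the table is 23/2 ≈ ¥11.50 at y = 2, and P = ¥1 falls below it — price never covers variable cost, so the firm shuts down and loses only its fixed cost.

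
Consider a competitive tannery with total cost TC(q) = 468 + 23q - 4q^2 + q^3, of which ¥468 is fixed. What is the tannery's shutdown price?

Short-run supply begins at min AVC. From VC = 23q - 4q^2 + q^3, AVC = 23 - 4q + q^2.
dAVC/dq = -4 + 2q = 0 gives q = 2. min AVC = 23 - 4·2 + 2^2 = 19.
For P < ¥19 the firm produces nothing.

¥19 per unit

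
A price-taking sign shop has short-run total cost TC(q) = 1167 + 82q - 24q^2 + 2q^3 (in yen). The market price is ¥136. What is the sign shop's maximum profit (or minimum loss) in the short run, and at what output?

AVC = 82 - 24q + 2q^2; min AVC = ¥10 at q = 6. Since P = ¥136 ≥ min AVC, the firm produces.
With MC = 82 - 48q + 6q^2, P = MC on the upward-sloping part at q* = 9.
TR = 136·9 = 1224. TC = 1167 + 252 = 1419. Profit = 1224 − 1419 = -¥195.
That loss of ¥195 beats the ¥1167 the firm would lose by shutting down; producing recovers ¥972 of fixed cost.

Profit = -¥195 at q = 9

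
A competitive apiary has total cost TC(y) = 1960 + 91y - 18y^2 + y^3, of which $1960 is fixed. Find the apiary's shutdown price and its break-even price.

Shutdown price = $10; break-even price = $175

Shutdown price = min AVC. AVC = 91 - 18y + y^2, with vertex at y = 9 and minimum $10.
ATC = 1960/y + 91 - 18y + y^2. Setting dATC/dy = −1960/y^2 − 18 + 2y = 0 gives y = 14 (since 2·14^3 − 18·14^2 = 1960).
min ATC = 1960/14 + 91 − 18·14 + 14^2 = $175. That is the break-even price.
For $10 ≤ P < $175 the firm produces at a loss; below $10 it shuts down.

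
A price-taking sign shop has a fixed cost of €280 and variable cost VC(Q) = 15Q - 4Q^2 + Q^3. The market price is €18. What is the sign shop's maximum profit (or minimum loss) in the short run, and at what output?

Profit = -€262 at Q = 3

AVC = 15 - 4Q + Q^2 has its minimum €11 at Q = 2; price €18 clears that bar, so the firm operates.
With MC = 15 - 8Q + 3Q^2, P = MC on the upward-sloping part at Q* = 3.
TR = 18·3 = 54. TC = 280 + 36 = 316. Profit = 54 − 316 = -€262.
Shutting down would mean losing the fixed cost of €280, so operating at a loss of €262 is better by €18.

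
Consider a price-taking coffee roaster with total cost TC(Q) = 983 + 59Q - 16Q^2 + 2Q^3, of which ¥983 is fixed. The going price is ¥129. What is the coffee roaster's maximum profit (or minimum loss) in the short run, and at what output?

Profit = -¥395 at Q = 7

AVC = 59 - 16Q + 2Q^2 has its minimum ¥27 at Q = 4; price ¥129 clears that bar, so the firm operates.
MC = 59 - 32Q + 6Q^2. Setting P = MC and taking the root on the rising branch gives Q* = 7.
TR = 129·7 = 903. TC = 983 + 315 = 1298. Profit = 903 − 1298 = -¥395.
Shutting down would mean losing the fixed cost of ¥983, so operating at a loss of ¥395 is better by ¥588.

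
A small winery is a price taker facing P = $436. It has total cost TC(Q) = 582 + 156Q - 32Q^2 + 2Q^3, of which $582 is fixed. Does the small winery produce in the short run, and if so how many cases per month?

Produce at Q = 14

Strip out fixed cost: VC = 156Q - 32Q^2 + 2Q^3. Then AVC = 156 - 32Q + 2Q^2 and MC = 156 - 64Q + 6Q^2.
AVC is minimized where dAVC/dQ = -32 + 4Q = 0, at Q = 8; min AVC = 156 - 32·8 + 2·8^2 = $28.
Because $436 ≥ $28, revenue can cover variable cost; the firm operates.
Set P = MC: 436 = 156 - 64Q + 6Q^2 → -280 - 64Q + 6Q^2 = 0. The roots are Q = -10/3 and Q = 14; the profit-maximizing output is on the rising part of MC, so Q* = 14.
Check: AVC at Q = 14 is $100 ≤ P, so revenue covers variable cost.
Profit = P·Q − TC = 436·14 − 1982 = $4122.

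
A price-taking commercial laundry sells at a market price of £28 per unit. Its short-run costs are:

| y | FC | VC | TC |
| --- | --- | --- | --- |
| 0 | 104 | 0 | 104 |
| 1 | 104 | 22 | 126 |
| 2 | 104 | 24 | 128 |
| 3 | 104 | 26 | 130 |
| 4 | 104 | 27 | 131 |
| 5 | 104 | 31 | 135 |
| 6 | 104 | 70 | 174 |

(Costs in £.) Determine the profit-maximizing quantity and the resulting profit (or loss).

y = 5; profit = £5

Compute π = P·y − TC at each output: y=0: -104; y=1: -98; y=2: -72; y=3: -46; y=4: -19; y=5: 5; y=6: -6.
Profit is maximized at y = 5. AVC there is 31/5 = £6.20 ≤ P, so producing beats shutting down (which would give -£104).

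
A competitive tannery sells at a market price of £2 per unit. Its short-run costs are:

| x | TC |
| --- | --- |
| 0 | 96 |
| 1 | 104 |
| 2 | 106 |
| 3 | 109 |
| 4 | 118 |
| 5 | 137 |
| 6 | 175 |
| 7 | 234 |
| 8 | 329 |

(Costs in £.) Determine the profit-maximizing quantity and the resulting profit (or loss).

x = 0 (shut down); profit = -£96

Tabulate TR − TC: x=0: -96; x=1: -102; x=2: -102; x=3: -103; x=4: -110; x=5: -127; x=6: -163; x=7: -220; x=8: -313.
Profit is highest at x = 0. Equivalently, the lowest AVC in the table is 13/3 ≈ £4.33 at x = 3, and P = £2 falls below it — price never covers variable cost, so the firm shuts down and loses only its fixed cost.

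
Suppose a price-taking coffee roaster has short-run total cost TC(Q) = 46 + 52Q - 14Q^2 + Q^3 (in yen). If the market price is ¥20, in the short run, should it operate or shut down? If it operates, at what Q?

Produce at Q = 8

Variable cost is VC = 52Q - 14Q^2 + Q^3, so AVC = VC/Q = 52 - 14Q + Q^2 and MC = dTC/dQ = 52 - 28Q + 3Q^2.
AVC is minimized where dAVC/dQ = -14 + 2Q = 0, at Q = 7; min AVC = 52 - 14·7 + 7^2 = ¥3.
P = ¥20 exceeds min AVC = ¥3, so the firm stays open.
Solving P = MC: 32 - 28Q + 3Q^2 = 0 ⇒ Q = 4/3 or 8. On the upward-sloping branch, Q* = 8.
Check: AVC at Q = 8 is ¥4 ≤ P, so revenue covers variable cost.
Profit = P·Q − TC = 20·8 − 78 = ¥82.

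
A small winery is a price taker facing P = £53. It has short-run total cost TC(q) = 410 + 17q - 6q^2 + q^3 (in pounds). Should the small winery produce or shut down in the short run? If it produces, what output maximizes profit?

Produce at q = 6

Variable cost is VC = 17q - 6q^2 + q^3, so AVC = VC/q = 17 - 6q + q^2 and MC = dTC/dq = 17 - 12q + 3q^2.
AVC is minimized where dAVC/dq = -6 + 2q = 0, at q = 3; min AVC = 17 - 6·3 + 3^2 = £8.
Since P = £53 ≥ min AVC = £8, price covers variable cost and the firm should produce.
P = MC gives -36 - 12q + 3q^2 = 0, with roots -2 and 6. Take the larger (rising MC): q* = 6.
Check: AVC at q = 6 is £17 ≤ P, so revenue covers variable cost.
Profit = P·q − TC = 53·6 − 512 = -£194, a loss, but smaller than the £410 fixed cost the firm would lose by shutting down.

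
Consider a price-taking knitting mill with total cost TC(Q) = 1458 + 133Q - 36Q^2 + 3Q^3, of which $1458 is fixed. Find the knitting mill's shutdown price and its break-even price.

Shutdown price = $25; break-even price = $214

AVC = 133 - 36Q + 3Q^2; minimized at Q = 6, giving min AVC = $25. That is the shutdown price.
ATC = 1458/Q + 133 - 36Q + 3Q^2. Setting dATC/dQ = −1458/Q^2 − 36 + 6Q = 0 gives Q = 9 (since 6·9^3 − 36·9^2 = 1458).
min ATC = 1458/9 + 133 − 36·9 + 3·9^2 = $214. That is the break-even price.
Between these two prices the firm operates at a loss; above $214 it earns a profit.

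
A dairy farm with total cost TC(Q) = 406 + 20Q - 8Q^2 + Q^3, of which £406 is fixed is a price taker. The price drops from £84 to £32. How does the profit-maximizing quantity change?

Output falls from 8 to 6

MC = 20 - 16Q + 3Q^2; the shutdown threshold is min AVC = £4 (at Q = 4).
With P = £84 above the shutdown price, P = MC gives Q = 8.
At P = £32 ≥ min AVC, set P = MC: Q = 6. The firm stays open but cuts output.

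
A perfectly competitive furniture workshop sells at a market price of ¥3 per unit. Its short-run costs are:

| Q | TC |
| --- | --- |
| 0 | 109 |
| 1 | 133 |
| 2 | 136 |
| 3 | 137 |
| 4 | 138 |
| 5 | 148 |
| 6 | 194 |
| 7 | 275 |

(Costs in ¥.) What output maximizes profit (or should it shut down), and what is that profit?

Tabulate TR − TC: Q=0: -109; Q=1: -130; Q=2: -130; Q=3: -128; Q=4: -126; Q=5: -133; Q=6: -176; Q=7: -254.
Profit is highest at Q = 0. Equivalently, the lowest AVC in the table is 29/4 ≈ ¥7.25 at Q = 4, and P = ¥3 falls below it — price never covers variable cost, so the firm shuts down and loses only its fixed cost.

Q = 0 (shut down); profit = -¥109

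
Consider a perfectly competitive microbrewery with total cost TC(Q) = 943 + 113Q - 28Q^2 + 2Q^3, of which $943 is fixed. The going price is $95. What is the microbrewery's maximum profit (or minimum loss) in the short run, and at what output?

AVC = 113 - 28Q + 2Q^2; min AVC = $15 at Q = 7. Since P = $95 ≥ min AVC, the firm produces.
With MC = 113 - 56Q + 6Q^2, P = MC on the upward-sloping part at Q* = 9.
TR = 95·9 = 855. TC = 943 + 207 = 1150. Profit = 855 − 1150 = -$295.
That loss of $295 beats the $943 the firm would lose by shutting down; producing recovers $648 of fixed cost.

Profit = -$295 at Q = 9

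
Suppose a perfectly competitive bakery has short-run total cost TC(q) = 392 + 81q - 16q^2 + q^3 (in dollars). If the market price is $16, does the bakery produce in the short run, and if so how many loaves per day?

Shut down

From TC, MC = TC'(q) = 81 - 32q + 3q^2 and AVC = VC/q = 81 - 16q + q^2.
The AVC parabola has its vertex at q = 16/2 = 8, where AVC = 81 - 16·8 + 8^2 = $17.
P = $16 lies below min AVC = $17; no output level covers variable cost.
Shutting down limits the loss to fixed cost, $392.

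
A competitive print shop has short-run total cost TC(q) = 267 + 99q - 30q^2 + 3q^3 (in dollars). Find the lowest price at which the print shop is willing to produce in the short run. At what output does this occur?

The shutdown price is the minimum of AVC. VC = 99q - 30q^2 + 3q^3, so AVC = 99 - 30q + 3q^2.
dAVC/dq = -30 + 6q = 0 gives q = 5. min AVC = 99 - 30·5 + 3·5^2 = 24.
For P < $24 the firm produces nothing.

$24 per unit, at q = 5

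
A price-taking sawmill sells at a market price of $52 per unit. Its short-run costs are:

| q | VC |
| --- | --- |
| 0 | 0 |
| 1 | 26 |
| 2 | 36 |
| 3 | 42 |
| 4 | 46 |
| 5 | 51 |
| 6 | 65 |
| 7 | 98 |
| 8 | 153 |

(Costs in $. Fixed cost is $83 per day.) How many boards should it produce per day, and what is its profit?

Tabulate TR − TC: q=0: -83; q=1: -57; q=2: -15; q=3: 31; q=4: 79; q=5: 126; q=6: 164; q=7: 183; q=8: 180.
Profit is maximized at q = 7. AVC there is 98/7 = $14 ≤ P, so producing beats shutting down (which would give -$83).

q = 7; profit = $183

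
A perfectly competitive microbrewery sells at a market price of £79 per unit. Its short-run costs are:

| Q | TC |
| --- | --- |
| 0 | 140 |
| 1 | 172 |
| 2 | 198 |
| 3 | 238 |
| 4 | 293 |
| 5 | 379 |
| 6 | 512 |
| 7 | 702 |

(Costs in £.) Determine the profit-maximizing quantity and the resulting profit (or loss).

Profit at each row (π = 79Q − TC): Q=0: -140; Q=1: -93; Q=2: -40; Q=3: -1; Q=4: 23; Q=5: 16; Q=6: -38; Q=7: -149.
Profit is maximized at Q = 4. AVC there is 153/4 = £38.25 ≤ P, so producing beats shutting down (which would give -£140).

Q = 4; profit = £23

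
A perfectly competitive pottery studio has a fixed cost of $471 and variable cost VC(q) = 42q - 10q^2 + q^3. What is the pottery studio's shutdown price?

$17 per unit

Short-run supply begins at min AVC. From VC = 42q - 10q^2 + q^3, AVC = 42 - 10q + q^2.
dAVC/dq = -10 + 2q = 0 gives q = 5. min AVC = 42 - 10·5 + 5^2 = 17.
For P < $17 the firm produces nothing.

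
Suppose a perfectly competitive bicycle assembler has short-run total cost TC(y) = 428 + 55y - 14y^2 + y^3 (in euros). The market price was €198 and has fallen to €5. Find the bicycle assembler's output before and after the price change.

Output falls from 13 to 0 (the firm shuts down)

AVC = 55 - 14y + y^2, minimized at y = 7 where min AVC = €6. MC = 55 - 28y + 3y^2.
With P = €198 above the shutdown price, P = MC gives y = 13.
At P = €5 < min AVC = €6, price no longer covers variable cost at any output, so the firm shuts down: y = 0.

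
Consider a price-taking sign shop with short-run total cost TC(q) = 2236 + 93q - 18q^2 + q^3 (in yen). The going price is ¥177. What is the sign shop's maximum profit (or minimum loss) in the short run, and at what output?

AVC = 93 - 18q + q^2 has its minimum ¥12 at q = 9; price ¥177 clears that bar, so the firm operates.
MC = 93 - 36q + 3q^2. Setting P = MC and taking the root on the rising branch gives q* = 14.
TR = 177·14 = 2478. TC = 2236 + 518 = 2754. Profit = 2478 − 2754 = -¥276.
Shutting down would mean losing the fixed cost of ¥2236, so operating at a loss of ¥276 is better by ¥1960.

Profit = -¥276 at q = 14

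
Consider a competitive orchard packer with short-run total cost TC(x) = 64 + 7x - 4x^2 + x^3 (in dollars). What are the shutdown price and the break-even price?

AVC = 7 - 4x + x^2; minimized at x = 2, giving min AVC = $3. That is the shutdown price.
ATC = 64/x + 7 - 4x + x^2. Setting dATC/dx = −64/x^2 − 4 + 2x = 0 gives x = 4 (since 2·4^3 − 4·4^2 = 64).
min ATC = 64/4 + 7 − 4·4 + 4^2 = $23. That is the break-even price.
For $3 ≤ P < $23 the firm produces at a loss; below $3 it shuts down.

Shutdown price = $3; break-even price = $23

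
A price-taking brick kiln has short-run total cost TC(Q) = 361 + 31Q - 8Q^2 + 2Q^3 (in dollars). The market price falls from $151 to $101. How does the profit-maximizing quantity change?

Output falls from 6 to 5

MC = 31 - 16Q + 6Q^2; the shutdown threshold is min AVC = $23 (at Q = 2).
At P = $151 ≥ min AVC, set P = MC on the rising branch: Q = 6.
At P = $101 ≥ min AVC, set P = MC: Q = 5. The firm stays open but cuts output.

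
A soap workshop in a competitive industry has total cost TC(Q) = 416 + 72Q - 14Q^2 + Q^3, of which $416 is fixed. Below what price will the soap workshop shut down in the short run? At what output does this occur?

$23 per unit, at Q = 7

The shutdown price is the minimum of AVC. VC = 72Q - 14Q^2 + Q^3, so AVC = 72 - 14Q + Q^2.
At the minimum of AVC, MC = AVC. MC = 72 - 28Q + 3Q^2; setting MC = AVC gives 2Q^2 - 14Q = 0, so Q = 7. min AVC = 23.
So the shutdown price is $23.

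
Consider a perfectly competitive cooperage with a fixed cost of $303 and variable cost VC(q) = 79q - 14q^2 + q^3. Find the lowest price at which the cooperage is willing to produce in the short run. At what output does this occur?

$30 per unit, at q = 7

Short-run supply begins at min AVC. From VC = 79q - 14q^2 + q^3, AVC = 79 - 14q + q^2.
dAVC/dq = -14 + 2q = 0 gives q = 7. min AVC = 79 - 14·7 + 7^2 = 30.
So the shutdown price is $30.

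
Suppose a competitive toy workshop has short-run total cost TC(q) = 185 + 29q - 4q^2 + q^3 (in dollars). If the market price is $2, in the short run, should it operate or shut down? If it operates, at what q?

Shut down

Strip out fixed cost: VC = 29q - 4q^2 + q^3. Then AVC = 29 - 4q + q^2 and MC = 29 - 8q + 3q^2.
AVC hits its minimum where MC = AVC, at q = 2, giving min AVC = 29 - 4·2 + 2^2 = $25.
Since P = $2 < min AVC = $25, price fails to cover variable cost at any output.
The firm minimizes its loss by shutting down and losing only its fixed cost of $185.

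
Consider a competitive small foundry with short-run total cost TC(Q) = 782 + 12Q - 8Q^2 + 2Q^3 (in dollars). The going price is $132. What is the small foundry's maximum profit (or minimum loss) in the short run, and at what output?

AVC = 12 - 8Q + 2Q^2; min AVC = $4 at Q = 2. Since P = $132 ≥ min AVC, the firm produces.
MC = 12 - 16Q + 6Q^2. Setting P = MC and taking the root on the rising branch gives Q* = 6.
TR = 132·6 = 792. TC = 782 + 216 = 998. Profit = 792 − 998 = -$206.
Shutting down would mean losing the fixed cost of $782, so operating at a loss of $206 is better by $576.

Profit = -$206 at Q = 6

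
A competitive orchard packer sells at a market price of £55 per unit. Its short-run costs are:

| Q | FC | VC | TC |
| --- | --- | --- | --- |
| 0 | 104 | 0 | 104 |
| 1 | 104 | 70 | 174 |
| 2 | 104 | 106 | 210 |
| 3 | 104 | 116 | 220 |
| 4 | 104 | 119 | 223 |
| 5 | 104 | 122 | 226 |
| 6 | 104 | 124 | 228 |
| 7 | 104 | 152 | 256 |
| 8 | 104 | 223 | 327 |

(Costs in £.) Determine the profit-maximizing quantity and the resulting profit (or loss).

Q = 7; profit = £129

Tabulate TR − TC: Q=0: -104; Q=1: -119; Q=2: -100; Q=3: -55; Q=4: -3; Q=5: 49; Q=6: 102; Q=7: 129; Q=8: 113.
Profit is maximized at Q = 7. AVC there is 152/7 = £21.71 ≤ P, so producing beats shutting down (which would give -£104).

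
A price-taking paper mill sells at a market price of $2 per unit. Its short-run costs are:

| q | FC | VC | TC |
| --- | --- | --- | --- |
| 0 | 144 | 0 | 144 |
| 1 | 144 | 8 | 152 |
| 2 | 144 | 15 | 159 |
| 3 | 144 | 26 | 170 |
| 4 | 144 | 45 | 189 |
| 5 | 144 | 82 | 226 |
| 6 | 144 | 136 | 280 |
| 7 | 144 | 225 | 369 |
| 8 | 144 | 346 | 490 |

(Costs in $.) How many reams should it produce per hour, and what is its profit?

Profit at each row (π = 2q − TC): q=0: -144; q=1: -150; q=2: -155; q=3: -164; q=4: -181; q=5: -216; q=6: -268; q=7: -355; q=8: -474.
Profit is highest at q = 0. Equivalently, the lowest AVC in the table is 15/2 ≈ $7.50 at q = 2, and P = $2 falls below it — price never covers variable cost, so the firm shuts down and loses only its fixed cost.

q = 0 (shut down); profit = -$144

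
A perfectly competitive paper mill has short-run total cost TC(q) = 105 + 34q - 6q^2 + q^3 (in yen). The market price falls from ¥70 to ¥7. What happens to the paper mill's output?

Output falls from 6 to 0 (the firm shuts down)

AVC = 34 - 6q + q^2, minimized at q = 3 where min AVC = ¥25. MC = 34 - 12q + 3q^2.
At P = ¥70 ≥ min AVC, set P = MC on the rising branch: q = 6.
At P = ¥7 < min AVC = ¥25, price no longer covers variable cost at any output, so the firm shuts down: q = 0.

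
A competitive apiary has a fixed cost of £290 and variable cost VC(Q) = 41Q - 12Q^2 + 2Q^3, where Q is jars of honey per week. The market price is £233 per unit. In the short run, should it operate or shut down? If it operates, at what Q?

Strip out fixed cost: VC = 41Q - 12Q^2 + 2Q^3. Then AVC = 41 - 12Q + 2Q^2 and MC = 41 - 24Q + 6Q^2.
AVC is minimized where dAVC/dQ = -12 + 4Q = 0, at Q = 3; min AVC = 41 - 12·3 + 2·3^2 = £23.
Since P = £233 ≥ min AVC = £23, price covers variable cost and the firm should produce.
P = MC gives -192 - 24Q + 6Q^2 = 0, with roots -4 and 8. Take the larger (rising MC): Q* = 8.
Check: AVC at Q = 8 is £73 ≤ P, so revenue covers variable cost.
Profit = P·Q − TC = 233·8 − 874 = £990.

Produce at Q = 8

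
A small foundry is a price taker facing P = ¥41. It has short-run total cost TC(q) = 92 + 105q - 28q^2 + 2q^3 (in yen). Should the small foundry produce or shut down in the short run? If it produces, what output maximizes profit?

Produce at q = 8

From TC, MC = TC'(q) = 105 - 56q + 6q^2 and AVC = VC/q = 105 - 28q + 2q^2.
The AVC parabola has its vertex at q = 28/4 = 7, where AVC = 105 - 28·7 + 2·7^2 = ¥7.
P = ¥41 exceeds min AVC = ¥7, so the firm stays open.
Set P = MC: 41 = 105 - 56q + 6q^2 → 64 - 56q + 6q^2 = 0. The roots are q = 4/3 and q = 8; the profit-maximizing output is on the rising part of MC, so q* = 8.
Check: AVC at q = 8 is ¥9 ≤ P, so revenue covers variable cost.
Profit = P·q − TC = 41·8 − 164 = ¥164.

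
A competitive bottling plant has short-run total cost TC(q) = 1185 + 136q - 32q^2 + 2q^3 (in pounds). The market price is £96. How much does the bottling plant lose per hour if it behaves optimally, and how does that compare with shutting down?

AVC = 136 - 32q + 2q^2 has its minimum £8 at q = 8; price £96 clears that bar, so the firm operates.
With MC = 136 - 64q + 6q^2, P = MC on the upward-sloping part at q* = 10.
TR = 96·10 = 960. TC = 1185 + 160 = 1345. Profit = 960 − 1345 = -£385.
That loss of £385 beats the £1185 the firm would lose by shutting down; producing recovers £800 of fixed cost.

Profit = -£385 at q = 10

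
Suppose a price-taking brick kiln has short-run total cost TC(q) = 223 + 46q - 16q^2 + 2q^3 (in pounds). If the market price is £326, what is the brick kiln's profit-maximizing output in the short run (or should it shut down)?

Variable cost is VC = 46q - 16q^2 + 2q^3, so AVC = VC/q = 46 - 16q + 2q^2 and MC = dTC/dq = 46 - 32q + 6q^2.
AVC is minimized where dAVC/dq = -16 + 4q = 0, at q = 4; min AVC = 46 - 16·4 + 2·4^2 = £14.
P = £326 exceeds min AVC = £14, so the firm stays open.
P = MC gives -280 - 32q + 6q^2 = 0, with roots -14/3 and 10. Take the larger (rising MC): q* = 10.
Check: AVC at q = 10 is £86 ≤ P, so revenue covers variable cost.
Profit = P·q − TC = 326·10 − 1083 = £2177.

Produce at q = 10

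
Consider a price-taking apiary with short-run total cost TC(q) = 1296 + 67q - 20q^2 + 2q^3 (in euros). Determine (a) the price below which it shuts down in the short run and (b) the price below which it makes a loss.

Shutdown price = €17; break-even price = €193

Shutdown price = min AVC. AVC = 67 - 20q + 2q^2, with vertex at q = 5 and minimum €17.
ATC = 1296/q + 67 - 20q + 2q^2. Setting dATC/dq = −1296/q^2 − 20 + 4q = 0 gives q = 9 (since 4·9^3 − 20·9^2 = 1296).
min ATC = 1296/9 + 67 − 20·9 + 2·9^2 = €193. That is the break-even price.
For €17 ≤ P < €193 the firm produces at a loss; below €17 it shuts down.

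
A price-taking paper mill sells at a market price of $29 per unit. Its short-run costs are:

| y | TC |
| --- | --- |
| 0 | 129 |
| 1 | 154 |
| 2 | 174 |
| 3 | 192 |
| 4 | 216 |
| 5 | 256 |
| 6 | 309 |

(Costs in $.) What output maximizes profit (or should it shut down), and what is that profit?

Compute π = P·y − TC at each output: y=0: -129; y=1: -125; y=2: -116; y=3: -105; y=4: -100; y=5: -111; y=6: -135.
Profit is maximized at y = 4. AVC there is 87/4 = $21.75 ≤ P, so producing beats shutting down (which would give -$129).

y = 4; profit = -$100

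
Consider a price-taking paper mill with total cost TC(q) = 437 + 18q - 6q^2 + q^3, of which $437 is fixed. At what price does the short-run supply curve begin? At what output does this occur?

$9 per unit, at q = 3

Short-run supply begins at min AVC. From VC = 18q - 6q^2 + q^3, AVC = 18 - 6q + q^2.
At the minimum of AVC, MC = AVC. MC = 18 - 12q + 3q^2; setting MC = AVC gives 2q^2 - 6q = 0, so q = 3. min AVC = 9.
So the shutdown price is $9.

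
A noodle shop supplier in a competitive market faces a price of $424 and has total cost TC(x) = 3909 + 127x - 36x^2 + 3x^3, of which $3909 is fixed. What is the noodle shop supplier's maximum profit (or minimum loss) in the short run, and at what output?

AVC = 127 - 36x + 3x^2; min AVC = $19 at x = 6. Since P = $424 ≥ min AVC, the firm produces.
MC = 127 - 72x + 9x^2. Setting P = MC and taking the root on the rising branch gives x* = 11.
TR = 424·11 = 4664. TC = 3909 + 1034 = 4943. Profit = 4664 − 4943 = -$279.
By producing, the firm covers all variable cost plus $3630 of fixed cost; shutting down would lose the full $3909.

Profit = -$279 at x = 11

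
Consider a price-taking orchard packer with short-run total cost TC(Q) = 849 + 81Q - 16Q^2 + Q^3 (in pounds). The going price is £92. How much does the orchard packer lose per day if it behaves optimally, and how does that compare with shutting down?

Profit = -£123 at Q = 11

AVC = 81 - 16Q + Q^2 has its minimum £17 at Q = 8; price £92 clears that bar, so the firm operates.
With MC = 81 - 32Q + 3Q^2, P = MC on the upward-sloping part at Q* = 11.
TR = 92·11 = 1012. TC = 849 + 286 = 1135. Profit = 1012 − 1135 = -£123.
By producing, the firm covers all variable cost plus £726 of fixed cost; shutting down would lose the full £849.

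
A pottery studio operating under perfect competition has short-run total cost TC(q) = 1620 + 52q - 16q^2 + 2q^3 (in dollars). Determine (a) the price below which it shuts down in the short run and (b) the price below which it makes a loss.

Shutdown price = min AVC. AVC = 52 - 16q + 2q^2, with vertex at q = 4 and minimum $20.
ATC = 1620/q + 52 - 16q + 2q^2. Setting dATC/dq = −1620/q^2 − 16 + 4q = 0 gives q = 9 (since 4·9^3 − 16·9^2 = 1620).
min ATC = 1620/9 + 52 − 16·9 + 2·9^2 = $250. That is the break-even price.
For $20 ≤ P < $250 the firm produces at a loss; below $20 it shuts down.

Shutdown price = $20; break-even price = $250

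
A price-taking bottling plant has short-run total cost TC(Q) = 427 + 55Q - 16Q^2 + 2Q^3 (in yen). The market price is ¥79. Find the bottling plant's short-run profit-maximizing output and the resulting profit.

AVC = 55 - 16Q + 2Q^2 has its minimum ¥23 at Q = 4; price ¥79 clears that bar, so the firm operates.
With MC = 55 - 32Q + 6Q^2, P = MC on the upward-sloping part at Q* = 6.
TR = 79·6 = 474. TC = 427 + 186 = 613. Profit = 474 − 613 = -¥139.
That loss of ¥139 beats the ¥427 the firm would lose by shutting down; producing recovers ¥288 of fixed cost.

Profit = -¥139 at Q = 6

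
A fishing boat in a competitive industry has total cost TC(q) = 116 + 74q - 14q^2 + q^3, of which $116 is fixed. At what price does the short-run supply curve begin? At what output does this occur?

$25 per unit, at q = 7

The firm shuts down when price falls below the minimum of average variable cost. AVC = VC/q = 74 - 14q + q^2.
dAVC/dq = -14 + 2q = 0 gives q = 7. min AVC = 74 - 14·7 + 7^2 = 25.
For P < $25 the firm produces nothing.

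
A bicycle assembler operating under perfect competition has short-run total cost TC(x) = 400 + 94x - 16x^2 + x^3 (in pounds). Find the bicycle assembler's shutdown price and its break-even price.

Shutdown price = £30; break-even price = £74

AVC = 94 - 16x + x^2; minimized at x = 8, giving min AVC = £30. That is the shutdown price.
ATC = 400/x + 94 - 16x + x^2. Setting dATC/dx = −400/x^2 − 16 + 2x = 0 gives x = 10 (since 2·10^3 − 16·10^2 = 400).
min ATC = 400/10 + 94 − 16·10 + 10^2 = £74. That is the break-even price.
For £30 ≤ P < £74 the firm produces at a loss; below £30 it shuts down.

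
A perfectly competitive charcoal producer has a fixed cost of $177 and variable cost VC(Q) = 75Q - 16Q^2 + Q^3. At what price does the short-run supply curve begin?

$11 per unit

The firm shuts down when price falls below the minimum of average variable cost. AVC = VC/Q = 75 - 16Q + Q^2.
dAVC/dQ = -16 + 2Q = 0 gives Q = 8. min AVC = 75 - 16·8 + 8^2 = 11.
So the shutdown price is $11.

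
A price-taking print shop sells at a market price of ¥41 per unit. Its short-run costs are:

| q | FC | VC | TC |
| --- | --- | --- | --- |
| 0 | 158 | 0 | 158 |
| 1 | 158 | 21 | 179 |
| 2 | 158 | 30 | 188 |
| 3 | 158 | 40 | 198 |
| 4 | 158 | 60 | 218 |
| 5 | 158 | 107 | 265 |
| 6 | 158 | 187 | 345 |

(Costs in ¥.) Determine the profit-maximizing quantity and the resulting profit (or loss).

Tabulate TR − TC: q=0: -158; q=1: -138; q=2: -106; q=3: -75; q=4: -54; q=5: -60; q=6: -99.
Profit is maximized at q = 4. AVC there is 60/4 = ¥15 ≤ P, so producing beats shutting down (which would give -¥158).

q = 4; profit = -¥54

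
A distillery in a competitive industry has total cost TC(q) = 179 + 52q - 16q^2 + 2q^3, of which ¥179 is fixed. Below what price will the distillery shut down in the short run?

¥20 per unit

The firm shuts down when price falls below the minimum of average variable cost. AVC = VC/q = 52 - 16q + 2q^2.
dAVC/dq = -16 + 4q = 0 gives q = 4. min AVC = 52 - 16·4 + 2·4^2 = 20.
For P < ¥20 the firm produces nothing.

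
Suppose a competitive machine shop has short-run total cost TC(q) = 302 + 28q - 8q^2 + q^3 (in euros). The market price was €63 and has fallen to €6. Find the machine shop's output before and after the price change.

Output falls from 7 to 0 (the firm shuts down)

MC = 28 - 16q + 3q^2; the shutdown threshold is min AVC = €12 (at q = 4).
With P = €63 above the shutdown price, P = MC gives q = 7.
At P = €6 < min AVC = €12, price no longer covers variable cost at any output, so the firm shuts down: q = 0.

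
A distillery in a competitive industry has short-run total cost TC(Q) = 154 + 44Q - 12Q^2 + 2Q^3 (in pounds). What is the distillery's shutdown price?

£26 per unit

The shutdown price is the minimum of AVC. VC = 44Q - 12Q^2 + 2Q^3, so AVC = 44 - 12Q + 2Q^2.
At the minimum of AVC, MC = AVC. MC = 44 - 24Q + 6Q^2; setting MC = AVC gives 4Q^2 - 12Q = 0, so Q = 3. min AVC = 26.
For P < £26 the firm produces nothing.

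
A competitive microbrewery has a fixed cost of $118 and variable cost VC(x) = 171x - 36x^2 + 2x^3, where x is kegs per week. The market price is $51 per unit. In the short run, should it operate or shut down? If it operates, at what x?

Produce at x = 10

Strip out fixed cost: VC = 171x - 36x^2 + 2x^3. Then AVC = 171 - 36x + 2x^2 and MC = 171 - 72x + 6x^2.
AVC is minimized where dAVC/dx = -36 + 4x = 0, at x = 9; min AVC = 171 - 36·9 + 2·9^2 = $9.
Since P = $51 ≥ min AVC = $9, price covers variable cost and the firm should produce.
P = MC gives 120 - 72x + 6x^2 = 0, with roots 2 and 10. Take the larger (rising MC): x* = 10.
Check: AVC at x = 10 is $11 ≤ P, so revenue covers variable cost.
Profit = P·x − TC = 51·10 − 228 = $282.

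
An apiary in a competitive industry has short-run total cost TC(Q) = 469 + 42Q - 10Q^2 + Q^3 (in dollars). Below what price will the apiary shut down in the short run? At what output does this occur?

$17 per unit, at Q = 5

Short-run supply begins at min AVC. From VC = 42Q - 10Q^2 + Q^3, AVC = 42 - 10Q + Q^2.
At the minimum of AVC, MC = AVC. MC = 42 - 20Q + 3Q^2; setting MC = AVC gives 2Q^2 - 10Q = 0, so Q = 5. min AVC = 17.
The firm shuts down for any P below $17.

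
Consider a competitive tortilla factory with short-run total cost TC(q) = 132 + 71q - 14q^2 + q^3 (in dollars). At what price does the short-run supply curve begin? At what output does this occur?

The shutdown price is the minimum of AVC. VC = 71q - 14q^2 + q^3, so AVC = 71 - 14q + q^2.
At the minimum of AVC, MC = AVC. MC = 71 - 28q + 3q^2; setting MC = AVC gives 2q^2 - 14q = 0, so q = 7. min AVC = 22.
For P < $22 the firm produces nothing.

$22 per unit, at q = 7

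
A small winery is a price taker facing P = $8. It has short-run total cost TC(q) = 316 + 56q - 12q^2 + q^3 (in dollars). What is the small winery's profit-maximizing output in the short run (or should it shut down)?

Variable cost is VC = 56q - 12q^2 + q^3, so AVC = VC/q = 56 - 12q + q^2 and MC = dTC/dq = 56 - 24q + 3q^2.
The AVC parabola has its vertex at q = 12/2 = 6, where AVC = 56 - 12·6 + 6^2 = $20.
P = $8 lies below min AVC = $20; no output level covers variable cost.
Shutting down limits the loss to fixed cost, $316.

Shut down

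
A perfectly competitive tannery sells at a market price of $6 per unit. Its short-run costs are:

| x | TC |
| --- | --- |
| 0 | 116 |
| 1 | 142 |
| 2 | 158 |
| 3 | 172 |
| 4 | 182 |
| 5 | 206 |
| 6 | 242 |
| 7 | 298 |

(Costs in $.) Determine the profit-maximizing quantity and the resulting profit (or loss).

x = 0 (shut down); profit = -$116

Tabulate TR − TC: x=0: -116; x=1: -136; x=2: -146; x=3: -154; x=4: -158; x=5: -176; x=6: -206; x=7: -256.
Profit is highest at x = 0. Equivalently, the lowest AVC in the table is 66/4 ≈ $16.50 at x = 4, and P = $6 falls below it — price never covers variable cost, so the firm shuts down and loses only its fixed cost.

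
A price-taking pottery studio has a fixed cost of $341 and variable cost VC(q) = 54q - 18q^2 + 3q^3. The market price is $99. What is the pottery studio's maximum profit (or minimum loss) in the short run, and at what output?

Profit = -$41 at q = 5

AVC = 54 - 18q + 3q^2 has its minimum $27 at q = 3; price $99 clears that bar, so the firm operates.
With MC = 54 - 36q + 9q^2, P = MC on the upward-sloping part at q* = 5.
TR = 99·5 = 495. TC = 341 + 195 = 536. Profit = 495 − 536 = -$41.
That loss of $41 beats the $341 the firm would lose by shutting down; producing recovers $300 of fixed cost.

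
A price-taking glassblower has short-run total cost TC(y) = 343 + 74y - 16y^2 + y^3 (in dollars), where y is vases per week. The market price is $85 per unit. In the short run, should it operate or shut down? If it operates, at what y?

Produce at y = 11

Variable cost is VC = 74y - 16y^2 + y^3, so AVC = VC/y = 74 - 16y + y^2 and MC = dTC/dy = 74 - 32y + 3y^2.
The AVC parabola has its vertex at y = 16/2 = 8, where AVC = 74 - 16·8 + 8^2 = $10.
Because $85 ≥ $10, revenue can cover variable cost; the firm operates.
Solving P = MC: -11 - 32y + 3y^2 = 0 ⇒ y = -1/3 or 11. On the upward-sloping branch, y* = 11.
Check: AVC at y = 11 is $19 ≤ P, so revenue covers variable cost.
Profit = P·y − TC = 85·11 − 552 = $383.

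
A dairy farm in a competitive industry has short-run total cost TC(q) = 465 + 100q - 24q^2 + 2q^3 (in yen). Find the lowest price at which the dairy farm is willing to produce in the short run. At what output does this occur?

¥28 per unit, at q = 6

Short-run supply begins at min AVC. From VC = 100q - 24q^2 + 2q^3, AVC = 100 - 24q + 2q^2.
dAVC/dq = -24 + 4q = 0 gives q = 6. min AVC = 100 - 24·6 + 2·6^2 = 28.
For P < ¥28 the firm produces nothing.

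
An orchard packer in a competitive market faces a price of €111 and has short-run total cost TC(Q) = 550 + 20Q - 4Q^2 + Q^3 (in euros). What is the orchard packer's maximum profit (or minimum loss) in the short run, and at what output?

AVC = 20 - 4Q + Q^2 has its minimum €16 at Q = 2; price €111 clears that bar, so the firm operates.
With MC = 20 - 8Q + 3Q^2, P = MC on the upward-sloping part at Q* = 7.
TR = 111·7 = 777. TC = 550 + 287 = 837. Profit = 777 − 837 = -€60.
By producing, the firm covers all variable cost plus €490 of fixed cost; shutting down would lose the full €550.

Profit = -€60 at Q = 7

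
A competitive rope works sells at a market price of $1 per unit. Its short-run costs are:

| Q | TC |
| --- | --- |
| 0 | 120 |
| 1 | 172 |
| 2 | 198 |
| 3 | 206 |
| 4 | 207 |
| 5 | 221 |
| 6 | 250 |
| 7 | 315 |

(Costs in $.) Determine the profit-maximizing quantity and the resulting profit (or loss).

Profit at each row (π = 1Q − TC): Q=0: -120; Q=1: -171; Q=2: -196; Q=3: -203; Q=4: -203; Q=5: -216; Q=6: -244; Q=7: -308.
Profit is highest at Q = 0. Equivalently, the lowest AVC in the table is 101/5 ≈ $20.20 at Q = 5, and P = $1 falls below it — price never covers variable cost, so the firm shuts down and loses only its fixed cost.

Q = 0 (shut down); profit = -$120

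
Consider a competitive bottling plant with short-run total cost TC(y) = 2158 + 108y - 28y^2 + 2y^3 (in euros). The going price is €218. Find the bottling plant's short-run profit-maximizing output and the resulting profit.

Profit = -€222 at y = 11

AVC = 108 - 28y + 2y^2 has its minimum €10 at y = 7; price €218 clears that bar, so the firm operates.
MC = 108 - 56y + 6y^2. Setting P = MC and taking the root on the rising branch gives y* = 11.
TR = 218·11 = 2398. TC = 2158 + 462 = 2620. Profit = 2398 − 2620 = -€222.
By producing, the firm covers all variable cost plus €1936 of fixed cost; shutting down would lose the full €2158.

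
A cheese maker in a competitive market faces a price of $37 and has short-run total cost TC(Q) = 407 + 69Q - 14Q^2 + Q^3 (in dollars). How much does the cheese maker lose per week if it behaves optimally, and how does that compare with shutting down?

AVC = 69 - 14Q + Q^2; min AVC = $20 at Q = 7. Since P = $37 ≥ min AVC, the firm produces.
With MC = 69 - 28Q + 3Q^2, P = MC on the upward-sloping part at Q* = 8.
TR = 37·8 = 296. TC = 407 + 168 = 575. Profit = 296 − 575 = -$279.
That loss of $279 beats the $407 the firm would lose by shutting down; producing recovers $128 of fixed cost.

Profit = -$279 at Q = 8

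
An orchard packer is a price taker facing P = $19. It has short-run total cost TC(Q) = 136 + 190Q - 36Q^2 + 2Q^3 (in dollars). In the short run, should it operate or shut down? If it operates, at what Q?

Shut down

From TC, MC = TC'(Q) = 190 - 72Q + 6Q^2 and AVC = VC/Q = 190 - 36Q + 2Q^2.
The AVC parabola has its vertex at Q = 36/4 = 9, where AVC = 190 - 36·9 + 2·9^2 = $28.
With P < min AVC ($19 < $28), every unit sold adds to the loss.
Best response: produce nothing and absorb the $136 fixed cost.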